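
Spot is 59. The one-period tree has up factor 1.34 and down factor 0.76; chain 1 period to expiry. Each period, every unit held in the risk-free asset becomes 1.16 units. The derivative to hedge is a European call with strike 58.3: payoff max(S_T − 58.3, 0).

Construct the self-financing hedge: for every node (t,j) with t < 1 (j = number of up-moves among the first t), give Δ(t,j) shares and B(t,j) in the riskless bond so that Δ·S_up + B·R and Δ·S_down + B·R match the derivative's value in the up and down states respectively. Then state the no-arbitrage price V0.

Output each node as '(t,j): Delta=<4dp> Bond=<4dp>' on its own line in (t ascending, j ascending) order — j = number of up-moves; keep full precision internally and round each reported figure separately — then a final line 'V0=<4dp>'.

Under the risk-neutral measure, an up-move has probability p* = (R−d)/(u−d) = 0.6897 and values discount at R = 1.16.
Payoff layer (t=1): V(1,0)=0.0000, V(1,1)=20.7600
  t=0,j=0: stock 59.0000 → up 79.0600 (V=20.7600), down 44.8400 (V=0.0000). Price 12.3424; hedge Δ=0.6067, bond B=-23.4507.
Self-financing check: at every node Δ·S+B equals the discounted successor values.

(0,0): Delta=0.6067 Bond=-23.4507
V0=12.3424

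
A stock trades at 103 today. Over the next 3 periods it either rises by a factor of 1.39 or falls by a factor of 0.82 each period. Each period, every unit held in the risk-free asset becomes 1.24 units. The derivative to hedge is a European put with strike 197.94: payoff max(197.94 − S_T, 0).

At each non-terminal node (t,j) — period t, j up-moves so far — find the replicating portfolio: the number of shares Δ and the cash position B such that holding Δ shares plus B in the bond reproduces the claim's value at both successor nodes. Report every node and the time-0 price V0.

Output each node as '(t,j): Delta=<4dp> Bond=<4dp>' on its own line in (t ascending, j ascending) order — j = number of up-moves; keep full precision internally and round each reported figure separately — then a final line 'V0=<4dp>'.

Under the risk-neutral measure, an up-move has probability p* = (R−d)/(u−d) = 0.7368 and values discount at R = 1.24.
Payoff layer (t=3): V(3,0)=141.1491, V(3,1)=101.6725, V(3,2)=34.7548, V(3,3)=0.0000
Node (2,0) S=69.2572: V=(p*·101.6725+(1−p*)·141.1491)/1.24=90.3718; Δ=(101.6725−141.1491)/(96.2675−56.7909)=-1.0000; B=V−Δ·S=159.6290
Node (2,1) S=117.3994: V=(p*·34.7548+(1−p*)·101.6725)/1.24=42.2296; Δ=(34.7548−101.6725)/(163.1852−96.2675)=-1.0000; B=V−Δ·S=159.6290
Node (2,2) S=199.0063: V=(p*·0.0000+(1−p*)·34.7548)/1.24=7.3758; Δ=(0.0000−34.7548)/(276.6188−163.1852)=-0.3064; B=V−Δ·S=68.3492
Node (1,0) S=84.4600: V=(p*·42.2296+(1−p*)·90.3718)/1.24=44.2731; Δ=(42.2296−90.3718)/(117.3994−69.2572)=-1.0000; B=V−Δ·S=128.7331
Node (1,1) S=143.1700: V=(p*·7.3758+(1−p*)·42.2296)/1.24=13.3451; Δ=(7.3758−42.2296)/(199.0063−117.3994)=-0.4271; B=V−Δ·S=74.4921
Node (0,0) S=103.0000: V=(p*·13.3451+(1−p*)·44.2731)/1.24=17.3258; Δ=(13.3451−44.2731)/(143.1700−84.4600)=-0.5268; B=V−Δ·S=71.5855
The time-0 hedge costs 17.3258, which is the no-arbitrage price.

(0,0): Delta=-0.5268 Bond=71.5855
(1,0): Delta=-1.0000 Bond=128.7331
(1,1): Delta=-0.4271 Bond=74.4921
(2,0): Delta=-1.0000 Bond=159.6290
(2,1): Delta=-1.0000 Bond=159.6290
(2,2): Delta=-0.3064 Bond=68.3492
V0=17.3258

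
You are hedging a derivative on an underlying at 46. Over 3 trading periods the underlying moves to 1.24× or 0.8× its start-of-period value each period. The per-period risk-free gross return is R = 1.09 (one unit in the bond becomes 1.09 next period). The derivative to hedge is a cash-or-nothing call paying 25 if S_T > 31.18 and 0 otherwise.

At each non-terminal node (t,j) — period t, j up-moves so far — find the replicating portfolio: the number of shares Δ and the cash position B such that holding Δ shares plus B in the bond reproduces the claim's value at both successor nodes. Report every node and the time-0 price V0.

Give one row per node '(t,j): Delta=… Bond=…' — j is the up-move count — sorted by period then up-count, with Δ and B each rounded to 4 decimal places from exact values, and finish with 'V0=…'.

(0,0): Delta=0.1208 Bond=12.9818
(1,0): Delta=0.4829 Bond=0.8260
(1,1): Delta=0.0000 Bond=21.0420
(2,0): Delta=1.9300 Bond=-41.7014
(2,1): Delta=0.0000 Bond=22.9358
(2,2): Delta=0.0000 Bond=22.9358
V0=18.5397

The replicating-portfolio and risk-neutral prices coincide; use p* = (1.09−0.8)/(1.24−0.8) = 0.6591 for the latter.
Terminal payoffs: V(3,0)=0.0000, V(3,1)=25.0000, V(3,2)=25.0000, V(3,3)=25.0000
(2,0): S=29.4400. Δ = (V_up−V_dn)/(S_up−S_dn) = (25.0000−0.0000)/(36.5056−23.5520) = 1.9300. V = [p*·25.0000 + (1−p*)·0.0000]/1.09 = 15.1168. B = V − Δ·S = -41.7014.
(2,1): S=45.6320. Δ = (V_up−V_dn)/(S_up−S_dn) = (25.0000−25.0000)/(56.5837−36.5056) = 0.0000. V = [p*·25.0000 + (1−p*)·25.0000]/1.09 = 22.9358. B = V − Δ·S = 22.9358.
(2,2): S=70.7296. Δ = (V_up−V_dn)/(S_up−S_dn) = (25.0000−25.0000)/(87.7047−56.5837) = 0.0000. V = [p*·25.0000 + (1−p*)·25.0000]/1.09 = 22.9358. B = V − Δ·S = 22.9358.
(1,0): S=36.8000. Δ = (V_up−V_dn)/(S_up−S_dn) = (22.9358−15.1168)/(45.6320−29.4400) = 0.4829. V = [p*·22.9358 + (1−p*)·15.1168]/1.09 = 18.5965. B = V − Δ·S = 0.8260.
(1,1): S=57.0400. Δ = (V_up−V_dn)/(S_up−S_dn) = (22.9358−22.9358)/(70.7296−45.6320) = 0.0000. V = [p*·22.9358 + (1−p*)·22.9358]/1.09 = 21.0420. B = V − Δ·S = 21.0420.
(0,0): S=46.0000. Δ = (V_up−V_dn)/(S_up−S_dn) = (21.0420−18.5965)/(57.0400−36.8000) = 0.1208. V = [p*·21.0420 + (1−p*)·18.5965]/1.09 = 18.5397. B = V − Δ·S = 12.9818.
Check: Δ(0,0)·S0 + B(0,0) = 18.5397 = V0.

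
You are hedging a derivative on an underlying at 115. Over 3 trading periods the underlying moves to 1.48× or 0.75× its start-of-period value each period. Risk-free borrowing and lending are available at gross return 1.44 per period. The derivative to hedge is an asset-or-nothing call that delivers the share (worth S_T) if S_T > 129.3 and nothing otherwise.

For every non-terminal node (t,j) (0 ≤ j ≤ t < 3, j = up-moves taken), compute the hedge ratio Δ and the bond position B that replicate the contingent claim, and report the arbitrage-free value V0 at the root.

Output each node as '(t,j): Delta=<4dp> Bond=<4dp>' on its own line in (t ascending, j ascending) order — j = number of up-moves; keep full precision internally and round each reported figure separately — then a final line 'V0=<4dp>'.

Risk-neutral probability p* = (R−d)/(u−d) = (1.44−0.75)/(1.48−0.75) = 0.9452.
Terminal payoffs: V(3,0)=0.0000, V(3,1)=0.0000, V(3,2)=188.9220, V(3,3)=372.8061
  t=2,j=0: stock 64.6875 → up 95.7375 (V=0.0000), down 48.5156 (V=0.0000). Price 0.0000; hedge Δ=0.0000, bond B=0.0000.
  t=2,j=1: stock 127.6500 → up 188.9220 (V=188.9220), down 95.7375 (V=0.0000). Price 124.0070; hedge Δ=2.0274, bond B=-134.7902.
  t=2,j=2: stock 251.8960 → up 372.8061 (V=372.8061), down 188.9220 (V=188.9220). Price 251.8960; hedge Δ=1.0000, bond B=0.0000.
  t=1,j=0: stock 86.2500 → up 127.6500 (V=124.0070), down 64.6875 (V=0.0000). Price 81.3973; hedge Δ=1.9695, bond B=-88.4753.
  t=1,j=1: stock 170.2000 → up 251.8960 (V=251.8960), down 127.6500 (V=124.0070). Price 170.0614; hedge Δ=1.0293, bond B=-5.1290.
  t=0,j=0: stock 115.0000 → up 170.2000 (V=170.0614), down 86.2500 (V=81.3973). Price 114.7244; hedge Δ=1.0562, bond B=-6.7333.
Root portfolio cost Δ·115+B reproduces V0=114.7244.

(0,0): Delta=1.0562 Bond=-6.7333
(1,0): Delta=1.9695 Bond=-88.4753
(1,1): Delta=1.0293 Bond=-5.1290
(2,0): Delta=0.0000 Bond=0.0000
(2,1): Delta=2.0274 Bond=-134.7902
(2,2): Delta=1.0000 Bond=0.0000
V0=114.7244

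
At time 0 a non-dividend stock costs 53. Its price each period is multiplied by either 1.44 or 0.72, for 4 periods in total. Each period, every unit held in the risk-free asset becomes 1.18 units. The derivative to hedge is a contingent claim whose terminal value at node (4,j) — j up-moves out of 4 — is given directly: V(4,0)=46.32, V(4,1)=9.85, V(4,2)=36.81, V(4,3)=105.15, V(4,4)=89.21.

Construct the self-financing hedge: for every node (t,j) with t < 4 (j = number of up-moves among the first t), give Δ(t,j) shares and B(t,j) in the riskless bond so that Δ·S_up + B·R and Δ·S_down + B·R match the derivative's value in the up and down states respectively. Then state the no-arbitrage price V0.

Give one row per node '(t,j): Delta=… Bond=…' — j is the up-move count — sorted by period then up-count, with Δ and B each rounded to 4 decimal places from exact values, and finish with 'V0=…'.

No-arbitrage ⇒ martingale measure with p* = (R−d)/(u−d) = 0.6389.
Terminal values V(4,·): V(4,0)=46.3200, V(4,1)=9.8500, V(4,2)=36.8100, V(4,3)=105.1500, V(4,4)=89.2100
(3,0): S=19.7821. Δ = (V_up−V_dn)/(S_up−S_dn) = (9.8500−46.3200)/(28.4863−14.2431) = -2.5605. V = [p*·9.8500 + (1−p*)·46.3200]/1.18 = 19.5082. B = V − Δ·S = 70.1610.
(3,1): S=39.5643. Δ = (V_up−V_dn)/(S_up−S_dn) = (36.8100−9.8500)/(56.9726−28.4863) = 0.9464. V = [p*·36.8100 + (1−p*)·9.8500]/1.18 = 22.9444. B = V − Δ·S = -14.5000.
(3,2): S=79.1286. Δ = (V_up−V_dn)/(S_up−S_dn) = (105.1500−36.8100)/(113.9451−56.9726) = 1.1995. V = [p*·105.1500 + (1−p*)·36.8100]/1.18 = 68.1963. B = V − Δ·S = -26.7203.
(3,3): S=158.2572. Δ = (V_up−V_dn)/(S_up−S_dn) = (89.2100−105.1500)/(227.8903−113.9451) = -0.1399. V = [p*·89.2100 + (1−p*)·105.1500]/1.18 = 80.4798. B = V − Δ·S = 102.6186.
(2,0): S=27.4752. Δ = (V_up−V_dn)/(S_up−S_dn) = (22.9444−19.5082)/(39.5643−19.7821) = 0.1737. V = [p*·22.9444 + (1−p*)·19.5082]/1.18 = 18.3929. B = V − Δ·S = 13.6204.
(2,1): S=54.9504. Δ = (V_up−V_dn)/(S_up−S_dn) = (68.1963−22.9444)/(79.1286−39.5643) = 1.1438. V = [p*·68.1963 + (1−p*)·22.9444]/1.18 = 43.9452. B = V − Δ·S = -18.9046.
(2,2): S=109.9008. Δ = (V_up−V_dn)/(S_up−S_dn) = (80.4798−68.1963)/(158.2572−79.1286) = 0.1552. V = [p*·80.4798 + (1−p*)·68.1963]/1.18 = 64.4441. B = V − Δ·S = 47.3838.
(1,0): S=38.1600. Δ = (V_up−V_dn)/(S_up−S_dn) = (43.9452−18.3929)/(54.9504−27.4752) = 0.9300. V = [p*·43.9452 + (1−p*)·18.3929]/1.18 = 29.4220. B = V − Δ·S = -6.0674.
(1,1): S=76.3200. Δ = (V_up−V_dn)/(S_up−S_dn) = (64.4441−43.9452)/(109.9008−54.9504) = 0.3730. V = [p*·64.4441 + (1−p*)·43.9452]/1.18 = 48.3405. B = V − Δ·S = 19.8698.
(0,0): S=53.0000. Δ = (V_up−V_dn)/(S_up−S_dn) = (48.3405−29.4220)/(76.3200−38.1600) = 0.4958. V = [p*·48.3405 + (1−p*)·29.4220]/1.18 = 35.1770. B = V − Δ·S = 8.9013.
Root portfolio cost Δ·53+B reproduces V0=35.1770.

(0,0): Delta=0.4958 Bond=8.9013
(1,0): Delta=0.9300 Bond=-6.0674
(1,1): Delta=0.3730 Bond=19.8698
(2,0): Delta=0.1737 Bond=13.6204
(2,1): Delta=1.1438 Bond=-18.9046
(2,2): Delta=0.1552 Bond=47.3838
(3,0): Delta=-2.5605 Bond=70.1610
(3,1): Delta=0.9464 Bond=-14.5000
(3,2): Delta=1.1995 Bond=-26.7203
(3,3): Delta=-0.1399 Bond=102.6186
V0=35.1770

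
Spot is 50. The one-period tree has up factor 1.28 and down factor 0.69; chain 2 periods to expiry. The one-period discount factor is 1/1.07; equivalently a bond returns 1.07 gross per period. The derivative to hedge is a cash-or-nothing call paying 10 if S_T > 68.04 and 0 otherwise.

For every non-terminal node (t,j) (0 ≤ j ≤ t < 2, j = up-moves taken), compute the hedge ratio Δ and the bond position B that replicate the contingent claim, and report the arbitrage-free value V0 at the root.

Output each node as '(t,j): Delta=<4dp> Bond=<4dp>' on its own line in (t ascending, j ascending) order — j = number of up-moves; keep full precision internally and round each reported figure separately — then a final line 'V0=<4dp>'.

(0,0): Delta=0.2040 Bond=-6.5790
(1,0): Delta=0.0000 Bond=0.0000
(1,1): Delta=0.2648 Bond=-10.9298
V0=3.6232

Since d<R<u, set p* = (R−d)/(u−d) = 0.6441; price each node as the discounted p*-expectation of its children.
Terminal payoffs: V(2,0)=0.0000, V(2,1)=0.0000, V(2,2)=10.0000
(1,0): S=34.5000. Δ = (V_up−V_dn)/(S_up−S_dn) = (0.0000−0.0000)/(44.1600−23.8050) = 0.0000. V = [p*·0.0000 + (1−p*)·0.0000]/1.07 = 0.0000. B = V − Δ·S = 0.0000.
(1,1): S=64.0000. Δ = (V_up−V_dn)/(S_up−S_dn) = (10.0000−0.0000)/(81.9200−44.1600) = 0.2648. V = [p*·10.0000 + (1−p*)·0.0000]/1.07 = 6.0193. B = V − Δ·S = -10.9298.
(0,0): S=50.0000. Δ = (V_up−V_dn)/(S_up−S_dn) = (6.0193−0.0000)/(64.0000−34.5000) = 0.2040. V = [p*·6.0193 + (1−p*)·0.0000]/1.07 = 3.6232. B = V − Δ·S = -6.5790.
Each (Δ,B) replicates both successor values, so the strategy is self-financing and V0 is arbitrage-free.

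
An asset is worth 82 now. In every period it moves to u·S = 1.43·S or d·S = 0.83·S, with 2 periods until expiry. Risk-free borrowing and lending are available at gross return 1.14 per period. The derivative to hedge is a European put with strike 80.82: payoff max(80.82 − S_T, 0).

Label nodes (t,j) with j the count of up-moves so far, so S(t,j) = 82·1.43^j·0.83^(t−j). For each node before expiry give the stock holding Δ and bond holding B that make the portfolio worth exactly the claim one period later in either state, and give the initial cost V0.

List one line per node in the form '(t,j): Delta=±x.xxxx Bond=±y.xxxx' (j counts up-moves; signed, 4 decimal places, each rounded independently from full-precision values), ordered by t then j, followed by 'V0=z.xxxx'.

(0,0): Delta=-0.2097 Bond=21.5659
(1,0): Delta=-0.5958 Bond=50.8658
(1,1): Delta=0.0000 Bond=0.0000
V0=4.3735

Since d<R<u, set p* = (R−d)/(u−d) = 0.5167; price each node as the discounted p*-expectation of its children.
Terminal values V(2,·): V(2,0)=24.3302, V(2,1)=0.0000, V(2,2)=0.0000
(1,0): S=68.0600. Δ = (V_up−V_dn)/(S_up−S_dn) = (0.0000−24.3302)/(97.3258−56.4898) = -0.5958. V = [p*·0.0000 + (1−p*)·24.3302]/1.14 = 10.3154. B = V − Δ·S = 50.8658.
(1,1): S=117.2600. Δ = (V_up−V_dn)/(S_up−S_dn) = (0.0000−0.0000)/(167.6818−97.3258) = 0.0000. V = [p*·0.0000 + (1−p*)·0.0000]/1.14 = 0.0000. B = V − Δ·S = 0.0000.
(0,0): S=82.0000. Δ = (V_up−V_dn)/(S_up−S_dn) = (0.0000−10.3154)/(117.2600−68.0600) = -0.2097. V = [p*·0.0000 + (1−p*)·10.3154]/1.14 = 4.3735. B = V − Δ·S = 21.5659.
Check: Δ(0,0)·S0 + B(0,0) = 4.3735 = V0.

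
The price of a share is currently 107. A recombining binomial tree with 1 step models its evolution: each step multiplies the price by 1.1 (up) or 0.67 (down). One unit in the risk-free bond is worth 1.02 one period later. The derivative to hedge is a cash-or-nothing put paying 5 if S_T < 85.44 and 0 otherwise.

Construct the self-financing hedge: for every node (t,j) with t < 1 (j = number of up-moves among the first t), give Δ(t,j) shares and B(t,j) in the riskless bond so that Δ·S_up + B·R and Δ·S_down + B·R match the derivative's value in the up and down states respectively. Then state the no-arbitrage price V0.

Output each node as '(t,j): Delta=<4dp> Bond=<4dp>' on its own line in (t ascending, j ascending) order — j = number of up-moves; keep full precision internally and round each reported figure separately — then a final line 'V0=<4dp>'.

Risk-neutral probability p* = (R−d)/(u−d) = (1.02−0.67)/(1.1−0.67) = 0.8140.
Terminal values V(1,·): V(1,0)=5.0000, V(1,1)=0.0000
Node (0,0) S=107.0000: V=(p*·0.0000+(1−p*)·5.0000)/1.02=0.9120; Δ=(0.0000−5.0000)/(117.7000−71.6900)=-0.1087; B=V−Δ·S=12.5399
Self-financing check: at every node Δ·S+B equals the discounted successor values.

(0,0): Delta=-0.1087 Bond=12.5399
V0=0.9120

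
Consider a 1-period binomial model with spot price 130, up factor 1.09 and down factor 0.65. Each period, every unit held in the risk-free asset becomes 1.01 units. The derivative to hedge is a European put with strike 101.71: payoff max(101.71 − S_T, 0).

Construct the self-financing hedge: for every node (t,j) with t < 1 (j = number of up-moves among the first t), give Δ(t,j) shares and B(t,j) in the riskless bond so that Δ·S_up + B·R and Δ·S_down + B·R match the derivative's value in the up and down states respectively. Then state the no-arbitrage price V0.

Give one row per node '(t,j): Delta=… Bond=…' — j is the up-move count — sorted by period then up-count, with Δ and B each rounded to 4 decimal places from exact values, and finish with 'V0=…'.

(0,0): Delta=-0.3009 Bond=42.2117
V0=3.0981

The replicating-portfolio and risk-neutral prices coincide; use p* = (1.01−0.65)/(1.09−0.65) = 0.8182 for the latter.
Terminal values V(1,·): V(1,0)=17.2100, V(1,1)=0.0000
  t=0,j=0: stock 130.0000 → up 141.7000 (V=0.0000), down 84.5000 (V=17.2100). Price 3.0981; hedge Δ=-0.3009, bond B=42.2117.
Self-financing check: at every node Δ·S+B equals the discounted successor values.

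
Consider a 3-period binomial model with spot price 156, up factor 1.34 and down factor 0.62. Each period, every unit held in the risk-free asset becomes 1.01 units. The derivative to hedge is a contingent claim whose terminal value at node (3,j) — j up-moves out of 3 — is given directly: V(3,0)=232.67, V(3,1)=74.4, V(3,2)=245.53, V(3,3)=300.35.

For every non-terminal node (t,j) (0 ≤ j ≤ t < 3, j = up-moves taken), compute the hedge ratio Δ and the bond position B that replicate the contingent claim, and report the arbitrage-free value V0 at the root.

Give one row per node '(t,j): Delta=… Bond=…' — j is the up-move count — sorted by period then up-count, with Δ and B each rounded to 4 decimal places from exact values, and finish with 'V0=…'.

(0,0): Delta=0.5918 Bond=96.5426
(1,0): Delta=0.2866 Bond=127.0314
(1,1): Delta=0.7113 Bond=72.5268
(2,0): Delta=-3.6657 Bond=365.3050
(2,1): Delta=1.8339 Bond=-72.2395
(2,2): Delta=0.2718 Bond=196.3603
V0=188.8640

No-arbitrage ⇒ martingale measure with p* = (R−d)/(u−d) = 0.5417.
At expiry t=3: V(3,0)=232.6700, V(3,1)=74.4000, V(3,2)=245.5300, V(3,3)=300.3500
(2,0): S=59.9664. Δ = (V_up−V_dn)/(S_up−S_dn) = (74.4000−232.6700)/(80.3550−37.1792) = -3.6657. V = [p*·74.4000 + (1−p*)·232.6700]/1.01 = 145.4856. B = V − Δ·S = 365.3050.
(2,1): S=129.6048. Δ = (V_up−V_dn)/(S_up−S_dn) = (245.5300−74.4000)/(173.6704−80.3550) = 1.8339. V = [p*·245.5300 + (1−p*)·74.4000]/1.01 = 165.4410. B = V − Δ·S = -72.2395.
(2,2): S=280.1136. Δ = (V_up−V_dn)/(S_up−S_dn) = (300.3500−245.5300)/(375.3522−173.6704) = 0.2718. V = [p*·300.3500 + (1−p*)·245.5300]/1.01 = 272.4992. B = V − Δ·S = 196.3603.
(1,0): S=96.7200. Δ = (V_up−V_dn)/(S_up−S_dn) = (165.4410−145.4856)/(129.6048−59.9664) = 0.2866. V = [p*·165.4410 + (1−p*)·145.4856]/1.01 = 154.7473. B = V − Δ·S = 127.0314.
(1,1): S=209.0400. Δ = (V_up−V_dn)/(S_up−S_dn) = (272.4992−165.4410)/(280.1136−129.6048) = 0.7113. V = [p*·272.4992 + (1−p*)·165.4410]/1.01 = 221.2187. B = V − Δ·S = 72.5268.
(0,0): S=156.0000. Δ = (V_up−V_dn)/(S_up−S_dn) = (221.2187−154.7473)/(209.0400−96.7200) = 0.5918. V = [p*·221.2187 + (1−p*)·154.7473]/1.01 = 188.8640. B = V − Δ·S = 96.5426.
Each (Δ,B) replicates both successor values, so the strategy is self-financing and V0 is arbitrage-free.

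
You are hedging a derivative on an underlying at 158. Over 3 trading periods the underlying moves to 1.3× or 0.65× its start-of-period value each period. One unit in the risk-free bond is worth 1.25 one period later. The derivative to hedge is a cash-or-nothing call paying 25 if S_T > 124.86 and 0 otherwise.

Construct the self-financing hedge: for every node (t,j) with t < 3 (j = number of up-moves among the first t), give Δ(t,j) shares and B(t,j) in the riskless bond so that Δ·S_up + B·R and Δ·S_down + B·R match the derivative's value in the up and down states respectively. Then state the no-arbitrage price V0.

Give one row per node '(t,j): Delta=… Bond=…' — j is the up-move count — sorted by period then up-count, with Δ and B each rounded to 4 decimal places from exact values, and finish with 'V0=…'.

(0,0): Delta=0.0221 Bond=9.0888
(1,0): Delta=0.2766 Bond=-14.7692
(1,1): Delta=0.0115 Bond=13.5385
(2,0): Delta=0.0000 Bond=0.0000
(2,1): Delta=0.2881 Bond=-20.0000
(2,2): Delta=0.0000 Bond=20.0000
V0=12.5844

Risk-neutral probability p* = (R−d)/(u−d) = (1.25−0.65)/(1.3−0.65) = 0.9231.
At expiry t=3: V(3,0)=0.0000, V(3,1)=0.0000, V(3,2)=25.0000, V(3,3)=25.0000
  t=2,j=0: stock 66.7550 → up 86.7815 (V=0.0000), down 43.3908 (V=0.0000). Price 0.0000; hedge Δ=0.0000, bond B=0.0000.
  t=2,j=1: stock 133.5100 → up 173.5630 (V=25.0000), down 86.7815 (V=0.0000). Price 18.4615; hedge Δ=0.2881, bond B=-20.0000.
  t=2,j=2: stock 267.0200 → up 347.1260 (V=25.0000), down 173.5630 (V=25.0000). Price 20.0000; hedge Δ=0.0000, bond B=20.0000.
  t=1,j=0: stock 102.7000 → up 133.5100 (V=18.4615), down 66.7550 (V=0.0000). Price 13.6331; hedge Δ=0.2766, bond B=-14.7692.
  t=1,j=1: stock 205.4000 → up 267.0200 (V=20.0000), down 133.5100 (V=18.4615). Price 15.9053; hedge Δ=0.0115, bond B=13.5385.
  t=0,j=0: stock 158.0000 → up 205.4000 (V=15.9053), down 102.7000 (V=13.6331). Price 12.5844; hedge Δ=0.0221, bond B=9.0888.
The time-0 hedge costs 12.5844, which is the no-arbitrage price.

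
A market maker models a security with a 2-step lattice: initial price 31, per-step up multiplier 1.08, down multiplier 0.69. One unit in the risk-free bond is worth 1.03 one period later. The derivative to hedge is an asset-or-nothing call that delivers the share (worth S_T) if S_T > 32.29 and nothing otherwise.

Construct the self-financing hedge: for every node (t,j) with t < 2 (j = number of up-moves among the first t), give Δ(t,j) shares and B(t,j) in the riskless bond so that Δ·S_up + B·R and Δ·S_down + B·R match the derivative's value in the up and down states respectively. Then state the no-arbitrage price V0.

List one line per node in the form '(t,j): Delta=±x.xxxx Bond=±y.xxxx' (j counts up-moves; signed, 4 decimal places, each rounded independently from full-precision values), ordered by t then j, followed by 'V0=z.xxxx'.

(0,0): Delta=2.5314 Bond=-52.5695
(1,0): Delta=0.0000 Bond=0.0000
(1,1): Delta=2.7692 Bond=-62.1093
V0=25.9038

Since d<R<u, set p* = (R−d)/(u−d) = 0.8718; price each node as the discounted p*-expectation of its children.
Terminal payoffs: V(2,0)=0.0000, V(2,1)=0.0000, V(2,2)=36.1584
Node (1,0) S=21.3900: V=(p*·0.0000+(1−p*)·0.0000)/1.03=0.0000; Δ=(0.0000−0.0000)/(23.1012−14.7591)=0.0000; B=V−Δ·S=0.0000
Node (1,1) S=33.4800: V=(p*·36.1584+(1−p*)·0.0000)/1.03=30.6046; Δ=(36.1584−0.0000)/(36.1584−23.1012)=2.7692; B=V−Δ·S=-62.1093
Node (0,0) S=31.0000: V=(p*·30.6046+(1−p*)·0.0000)/1.03=25.9038; Δ=(30.6046−0.0000)/(33.4800−21.3900)=2.5314; B=V−Δ·S=-52.5695
Each (Δ,B) replicates both successor values, so the strategy is self-financing and V0 is arbitrage-free.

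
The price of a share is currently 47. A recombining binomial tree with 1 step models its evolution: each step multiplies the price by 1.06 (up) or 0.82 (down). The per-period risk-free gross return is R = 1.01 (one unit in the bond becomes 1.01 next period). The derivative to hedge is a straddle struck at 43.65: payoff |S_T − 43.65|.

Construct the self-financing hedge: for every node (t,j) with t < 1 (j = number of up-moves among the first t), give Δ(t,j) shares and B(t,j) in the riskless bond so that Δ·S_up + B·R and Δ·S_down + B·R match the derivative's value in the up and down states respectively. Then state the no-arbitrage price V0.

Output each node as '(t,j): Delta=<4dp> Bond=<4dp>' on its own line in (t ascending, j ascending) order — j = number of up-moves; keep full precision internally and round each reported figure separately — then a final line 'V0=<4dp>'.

Since d<R<u, set p* = (R−d)/(u−d) = 0.7917; price each node as the discounted p*-expectation of its children.
Terminal values V(1,·): V(1,0)=5.1100, V(1,1)=6.1700
  t=0,j=0: stock 47.0000 → up 49.8200 (V=6.1700), down 38.5400 (V=5.1100). Price 5.8903; hedge Δ=0.0940, bond B=1.4736.
Root portfolio cost Δ·47+B reproduces V0=5.8903.

(0,0): Delta=0.0940 Bond=1.4736
V0=5.8903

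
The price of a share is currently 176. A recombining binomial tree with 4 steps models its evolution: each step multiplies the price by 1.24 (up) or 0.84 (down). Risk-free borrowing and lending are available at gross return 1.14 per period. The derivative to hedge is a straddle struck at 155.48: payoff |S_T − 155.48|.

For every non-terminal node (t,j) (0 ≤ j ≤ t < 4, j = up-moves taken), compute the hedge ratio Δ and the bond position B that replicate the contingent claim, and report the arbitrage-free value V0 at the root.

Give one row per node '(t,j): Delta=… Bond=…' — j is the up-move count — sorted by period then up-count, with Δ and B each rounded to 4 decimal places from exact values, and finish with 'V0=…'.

The replicating-portfolio and risk-neutral prices coincide; use p* = (1.14−0.84)/(1.24−0.84) = 0.7500 for the latter.
Payoff layer (t=4): V(4,0)=67.8546, V(4,1)=26.1283, V(4,2)=35.4678, V(4,3)=126.3953, V(4,4)=260.6216
  t=3,j=0: stock 104.3159 → up 129.3517 (V=26.1283), down 87.6254 (V=67.8546). Price 32.0701; hedge Δ=-1.0000, bond B=136.3860.
  t=3,j=1: stock 153.9901 → up 190.9478 (V=35.4678), down 129.3517 (V=26.1283). Price 29.0640; hedge Δ=0.1516, bond B=5.7152.
  t=3,j=2: stock 227.3188 → up 281.8753 (V=126.3953), down 190.9478 (V=35.4678). Price 90.9328; hedge Δ=1.0000, bond B=-136.3860.
  t=3,j=3: stock 335.5658 → up 416.1016 (V=260.6216), down 281.8753 (V=126.3953). Price 199.1799; hedge Δ=1.0000, bond B=-136.3860.
  t=2,j=0: stock 124.1856 → up 153.9901 (V=29.0640), down 104.3159 (V=32.0701). Price 26.1539; hedge Δ=-0.0605, bond B=33.6692.
  t=2,j=1: stock 183.3216 → up 227.3188 (V=90.9328), down 153.9901 (V=29.0640). Price 66.1979; hedge Δ=0.8437, bond B=-88.4743.
  t=2,j=2: stock 270.6176 → up 335.5658 (V=199.1799), down 227.3188 (V=90.9328). Price 150.9808; hedge Δ=1.0000, bond B=-119.6368.
  t=1,j=0: stock 147.8400 → up 183.3216 (V=66.1979), down 124.1856 (V=26.1539). Price 49.2868; hedge Δ=0.6772, bond B=-50.8232.
  t=1,j=1: stock 218.2400 → up 270.6176 (V=150.9808), down 183.3216 (V=66.1979). Price 113.8465; hedge Δ=0.9712, bond B=-98.1107.
  t=0,j=0: stock 176.0000 → up 218.2400 (V=113.8465), down 147.8400 (V=49.2868). Price 85.7075; hedge Δ=0.9170, bond B=-75.6919.
Self-financing check: at every node Δ·S+B equals the discounted successor values.

(0,0): Delta=0.9170 Bond=-75.6919
(1,0): Delta=0.6772 Bond=-50.8232
(1,1): Delta=0.9712 Bond=-98.1107
(2,0): Delta=-0.0605 Bond=33.6692
(2,1): Delta=0.8437 Bond=-88.4743
(2,2): Delta=1.0000 Bond=-119.6368
(3,0): Delta=-1.0000 Bond=136.3860
(3,1): Delta=0.1516 Bond=5.7152
(3,2): Delta=1.0000 Bond=-136.3860
(3,3): Delta=1.0000 Bond=-136.3860
V0=85.7075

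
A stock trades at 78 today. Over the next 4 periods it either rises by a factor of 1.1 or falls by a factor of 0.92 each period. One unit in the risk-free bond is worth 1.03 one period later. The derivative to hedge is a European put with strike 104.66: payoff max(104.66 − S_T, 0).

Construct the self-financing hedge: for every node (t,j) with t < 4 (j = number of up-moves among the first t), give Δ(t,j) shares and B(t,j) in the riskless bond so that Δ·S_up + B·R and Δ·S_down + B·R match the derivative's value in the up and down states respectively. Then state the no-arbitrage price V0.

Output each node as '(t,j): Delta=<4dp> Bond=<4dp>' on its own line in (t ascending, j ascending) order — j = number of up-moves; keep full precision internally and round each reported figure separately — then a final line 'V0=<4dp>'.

No-arbitrage ⇒ martingale measure with p* = (R−d)/(u−d) = 0.6111.
Payoff layer (t=4): V(4,0)=48.7813, V(4,1)=37.8486, V(4,2)=24.7768, V(4,3)=9.1474, V(4,4)=0.0000
(3,0): S=60.7377. Δ = (V_up−V_dn)/(S_up−S_dn) = (37.8486−48.7813)/(66.8114−55.8787) = -1.0000. V = [p*·37.8486 + (1−p*)·48.7813]/1.03 = 40.8740. B = V − Δ·S = 101.6117.
(3,1): S=72.6211. Δ = (V_up−V_dn)/(S_up−S_dn) = (24.7768−37.8486)/(79.8832−66.8114) = -1.0000. V = [p*·24.7768 + (1−p*)·37.8486]/1.03 = 28.9905. B = V − Δ·S = 101.6117.
(3,2): S=86.8296. Δ = (V_up−V_dn)/(S_up−S_dn) = (9.1474−24.7768)/(95.5126−79.8832) = -1.0000. V = [p*·9.1474 + (1−p*)·24.7768]/1.03 = 14.7821. B = V − Δ·S = 101.6117.
(3,3): S=103.8180. Δ = (V_up−V_dn)/(S_up−S_dn) = (0.0000−9.1474)/(114.1998−95.5126) = -0.4895. V = [p*·0.0000 + (1−p*)·9.1474]/1.03 = 3.4537. B = V − Δ·S = 54.2728.
(2,0): S=66.0192. Δ = (V_up−V_dn)/(S_up−S_dn) = (28.9905−40.8740)/(72.6211−60.7377) = -1.0000. V = [p*·28.9905 + (1−p*)·40.8740]/1.03 = 32.6329. B = V − Δ·S = 98.6521.
(2,1): S=78.9360. Δ = (V_up−V_dn)/(S_up−S_dn) = (14.7821−28.9905)/(86.8296−72.6211) = -1.0000. V = [p*·14.7821 + (1−p*)·28.9905]/1.03 = 19.7161. B = V − Δ·S = 98.6521.
(2,2): S=94.3800. Δ = (V_up−V_dn)/(S_up−S_dn) = (3.4537−14.7821)/(103.8180−86.8296) = -0.6668. V = [p*·3.4537 + (1−p*)·14.7821]/1.03 = 7.6303. B = V − Δ·S = 70.5654.
(1,0): S=71.7600. Δ = (V_up−V_dn)/(S_up−S_dn) = (19.7161−32.6329)/(78.9360−66.0192) = -1.0000. V = [p*·19.7161 + (1−p*)·32.6329]/1.03 = 24.0187. B = V − Δ·S = 95.7787.
(1,1): S=85.8000. Δ = (V_up−V_dn)/(S_up−S_dn) = (7.6303−19.7161)/(94.3800−78.9360) = -0.7826. V = [p*·7.6303 + (1−p*)·19.7161]/1.03 = 11.9712. B = V − Δ·S = 79.1146.
(0,0): S=78.0000. Δ = (V_up−V_dn)/(S_up−S_dn) = (11.9712−24.0187)/(85.8000−71.7600) = -0.8581. V = [p*·11.9712 + (1−p*)·24.0187]/1.03 = 16.1712. B = V − Δ·S = 83.1020.
Root portfolio cost Δ·78+B reproduces V0=16.1712.

(0,0): Delta=-0.8581 Bond=83.1020
(1,0): Delta=-1.0000 Bond=95.7787
(1,1): Delta=-0.7826 Bond=79.1146
(2,0): Delta=-1.0000 Bond=98.6521
(2,1): Delta=-1.0000 Bond=98.6521
(2,2): Delta=-0.6668 Bond=70.5654
(3,0): Delta=-1.0000 Bond=101.6117
(3,1): Delta=-1.0000 Bond=101.6117
(3,2): Delta=-1.0000 Bond=101.6117
(3,3): Delta=-0.4895 Bond=54.2728
V0=16.1712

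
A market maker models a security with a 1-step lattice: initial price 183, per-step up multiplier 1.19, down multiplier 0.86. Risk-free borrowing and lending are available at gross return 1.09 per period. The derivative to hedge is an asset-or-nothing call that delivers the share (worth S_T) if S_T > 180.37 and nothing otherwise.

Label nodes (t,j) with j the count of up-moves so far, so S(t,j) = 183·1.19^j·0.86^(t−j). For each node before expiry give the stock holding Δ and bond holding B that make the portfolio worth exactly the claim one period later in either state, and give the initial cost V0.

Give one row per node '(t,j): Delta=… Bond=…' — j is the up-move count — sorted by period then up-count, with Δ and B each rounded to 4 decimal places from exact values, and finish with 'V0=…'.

Risk-neutral probability p* = (R−d)/(u−d) = (1.09−0.86)/(1.19−0.86) = 0.6970.
Terminal payoffs: V(1,0)=0.0000, V(1,1)=217.7700
  t=0,j=0: stock 183.0000 → up 217.7700 (V=217.7700), down 157.3800 (V=0.0000). Price 139.2469; hedge Δ=3.6061, bond B=-520.6622.
The time-0 hedge costs 139.2469, which is the no-arbitrage price.

(0,0): Delta=3.6061 Bond=-520.6622
V0=139.2469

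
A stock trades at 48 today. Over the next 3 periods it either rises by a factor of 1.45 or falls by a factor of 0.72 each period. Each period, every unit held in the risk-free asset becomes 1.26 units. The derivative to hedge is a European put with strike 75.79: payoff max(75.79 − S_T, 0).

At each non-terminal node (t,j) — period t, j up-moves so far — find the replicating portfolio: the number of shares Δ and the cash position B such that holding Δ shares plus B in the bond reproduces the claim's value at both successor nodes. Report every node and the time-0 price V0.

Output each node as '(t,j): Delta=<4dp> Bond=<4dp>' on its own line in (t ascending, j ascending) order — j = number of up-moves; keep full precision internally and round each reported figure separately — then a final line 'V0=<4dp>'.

(0,0): Delta=-0.3061 Bond=18.8552
(1,0): Delta=-1.0000 Bond=47.7387
(1,1): Delta=-0.1849 Bond=15.3197
(2,0): Delta=-1.0000 Bond=60.1508
(2,1): Delta=-1.0000 Bond=60.1508
(2,2): Delta=-0.0425 Bond=4.9304
V0=4.1624

Under the risk-neutral measure, an up-move has probability p* = (R−d)/(u−d) = 0.7397 and values discount at R = 1.26.
Payoff layer (t=3): V(3,0)=57.8741, V(3,1)=39.7094, V(3,2)=3.1276, V(3,3)=0.0000
(2,0): S=24.8832. Δ = (V_up−V_dn)/(S_up−S_dn) = (39.7094−57.8741)/(36.0806−17.9159) = -1.0000. V = [p*·39.7094 + (1−p*)·57.8741]/1.26 = 35.2676. B = V − Δ·S = 60.1508.
(2,1): S=50.1120. Δ = (V_up−V_dn)/(S_up−S_dn) = (3.1276−39.7094)/(72.6624−36.0806) = -1.0000. V = [p*·3.1276 + (1−p*)·39.7094]/1.26 = 10.0388. B = V − Δ·S = 60.1508.
(2,2): S=100.9200. Δ = (V_up−V_dn)/(S_up−S_dn) = (0.0000−3.1276)/(146.3340−72.6624) = -0.0425. V = [p*·0.0000 + (1−p*)·3.1276]/1.26 = 0.6461. B = V − Δ·S = 4.9304.
(1,0): S=34.5600. Δ = (V_up−V_dn)/(S_up−S_dn) = (10.0388−35.2676)/(50.1120−24.8832) = -1.0000. V = [p*·10.0388 + (1−p*)·35.2676]/1.26 = 13.1787. B = V − Δ·S = 47.7387.
(1,1): S=69.6000. Δ = (V_up−V_dn)/(S_up−S_dn) = (0.6461−10.0388)/(100.9200−50.1120) = -0.1849. V = [p*·0.6461 + (1−p*)·10.0388]/1.26 = 2.4530. B = V − Δ·S = 15.3197.
(0,0): S=48.0000. Δ = (V_up−V_dn)/(S_up−S_dn) = (2.4530−13.1787)/(69.6000−34.5600) = -0.3061. V = [p*·2.4530 + (1−p*)·13.1787]/1.26 = 4.1624. B = V − Δ·S = 18.8552.
The time-0 hedge costs 4.1624, which is the no-arbitrage price.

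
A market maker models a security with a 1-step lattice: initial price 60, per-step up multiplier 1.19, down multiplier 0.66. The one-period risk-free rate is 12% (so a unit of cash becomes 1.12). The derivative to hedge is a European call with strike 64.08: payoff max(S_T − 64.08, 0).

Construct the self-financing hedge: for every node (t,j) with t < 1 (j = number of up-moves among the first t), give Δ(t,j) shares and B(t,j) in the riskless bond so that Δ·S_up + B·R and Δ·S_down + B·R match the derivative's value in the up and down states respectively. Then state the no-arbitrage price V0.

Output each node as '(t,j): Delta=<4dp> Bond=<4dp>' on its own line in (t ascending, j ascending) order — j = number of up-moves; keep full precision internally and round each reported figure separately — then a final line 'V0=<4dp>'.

The replicating-portfolio and risk-neutral prices coincide; use p* = (1.12−0.66)/(1.19−0.66) = 0.8679 for the latter.
Terminal payoffs: V(1,0)=0.0000, V(1,1)=7.3200
(0,0): S=60.0000. Δ = (V_up−V_dn)/(S_up−S_dn) = (7.3200−0.0000)/(71.4000−39.6000) = 0.2302. V = [p*·7.3200 + (1−p*)·0.0000]/1.12 = 5.6725. B = V − Δ·S = -8.1388.
Check: Δ(0,0)·S0 + B(0,0) = 5.6725 = V0.

(0,0): Delta=0.2302 Bond=-8.1388
V0=5.6725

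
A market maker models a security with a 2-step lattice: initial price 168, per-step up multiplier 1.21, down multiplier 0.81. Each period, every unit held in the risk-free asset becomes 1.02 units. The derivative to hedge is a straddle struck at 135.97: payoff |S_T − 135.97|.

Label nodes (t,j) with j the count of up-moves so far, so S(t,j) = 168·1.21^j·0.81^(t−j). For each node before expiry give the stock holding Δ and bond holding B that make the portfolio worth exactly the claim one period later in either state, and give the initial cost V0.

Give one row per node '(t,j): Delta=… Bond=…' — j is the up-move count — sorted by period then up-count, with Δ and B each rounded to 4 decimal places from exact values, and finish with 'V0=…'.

The replicating-portfolio and risk-neutral prices coincide; use p* = (1.02−0.81)/(1.21−0.81) = 0.5250 for the latter.
Terminal payoffs: V(2,0)=25.7452, V(2,1)=28.6868, V(2,2)=109.9988
  t=1,j=0: stock 136.0800 → up 164.6568 (V=28.6868), down 110.2248 (V=25.7452). Price 26.7545; hedge Δ=0.0540, bond B=19.4005.
  t=1,j=1: stock 203.2800 → up 245.9688 (V=109.9988), down 164.6568 (V=28.6868). Price 69.9761; hedge Δ=1.0000, bond B=-133.3039.
  t=0,j=0: stock 168.0000 → up 203.2800 (V=69.9761), down 136.0800 (V=26.7545). Price 48.4763; hedge Δ=0.6432, bond B=-59.5778.
Root portfolio cost Δ·168+B reproduces V0=48.4763.

(0,0): Delta=0.6432 Bond=-59.5778
(1,0): Delta=0.0540 Bond=19.4005
(1,1): Delta=1.0000 Bond=-133.3039
V0=48.4763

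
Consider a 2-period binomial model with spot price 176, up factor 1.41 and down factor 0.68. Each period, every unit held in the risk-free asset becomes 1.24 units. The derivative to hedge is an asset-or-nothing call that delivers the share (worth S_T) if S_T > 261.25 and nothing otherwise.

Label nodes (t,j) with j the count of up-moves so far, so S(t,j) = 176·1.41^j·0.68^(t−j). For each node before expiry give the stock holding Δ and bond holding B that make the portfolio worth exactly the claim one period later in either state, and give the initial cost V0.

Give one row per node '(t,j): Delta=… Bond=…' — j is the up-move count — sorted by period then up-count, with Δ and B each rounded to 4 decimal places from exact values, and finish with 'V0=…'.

(0,0): Delta=1.6848 Bond=-162.6143
(1,0): Delta=0.0000 Bond=0.0000
(1,1): Delta=1.9315 Bond=-262.8544
V0=133.9177

No-arbitrage ⇒ martingale measure with p* = (R−d)/(u−d) = 0.7671.
At expiry t=2: V(2,0)=0.0000, V(2,1)=0.0000, V(2,2)=349.9056
(1,0): S=119.6800. Δ = (V_up−V_dn)/(S_up−S_dn) = (0.0000−0.0000)/(168.7488−81.3824) = 0.0000. V = [p*·0.0000 + (1−p*)·0.0000]/1.24 = 0.0000. B = V − Δ·S = 0.0000.
(1,1): S=248.1600. Δ = (V_up−V_dn)/(S_up−S_dn) = (349.9056−0.0000)/(349.9056−168.7488) = 1.9315. V = [p*·349.9056 + (1−p*)·0.0000]/1.24 = 216.4683. B = V − Δ·S = -262.8544.
(0,0): S=176.0000. Δ = (V_up−V_dn)/(S_up−S_dn) = (216.4683−0.0000)/(248.1600−119.6800) = 1.6848. V = [p*·216.4683 + (1−p*)·0.0000]/1.24 = 133.9177. B = V − Δ·S = -162.6143.
Self-financing check: at every node Δ·S+B equals the discounted successor values.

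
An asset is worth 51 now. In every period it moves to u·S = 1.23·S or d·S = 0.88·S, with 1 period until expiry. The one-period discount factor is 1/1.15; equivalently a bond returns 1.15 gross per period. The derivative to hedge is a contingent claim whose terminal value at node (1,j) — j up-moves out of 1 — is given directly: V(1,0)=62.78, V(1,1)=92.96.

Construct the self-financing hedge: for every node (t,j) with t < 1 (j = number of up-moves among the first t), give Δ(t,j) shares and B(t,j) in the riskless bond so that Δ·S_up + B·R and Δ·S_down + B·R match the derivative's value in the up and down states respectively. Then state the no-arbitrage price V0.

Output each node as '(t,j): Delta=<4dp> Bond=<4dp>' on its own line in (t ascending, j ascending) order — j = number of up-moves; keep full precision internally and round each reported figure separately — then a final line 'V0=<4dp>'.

The replicating-portfolio and risk-neutral prices coincide; use p* = (1.15−0.88)/(1.23−0.88) = 0.7714 for the latter.
Terminal values V(1,·): V(1,0)=62.7800, V(1,1)=92.9600
Node (0,0) S=51.0000: V=(p*·92.9600+(1−p*)·62.7800)/1.15=74.8363; Δ=(92.9600−62.7800)/(62.7300−44.8800)=1.6908; B=V−Δ·S=-11.3923
Root portfolio cost Δ·51+B reproduces V0=74.8363.

(0,0): Delta=1.6908 Bond=-11.3923
V0=74.8363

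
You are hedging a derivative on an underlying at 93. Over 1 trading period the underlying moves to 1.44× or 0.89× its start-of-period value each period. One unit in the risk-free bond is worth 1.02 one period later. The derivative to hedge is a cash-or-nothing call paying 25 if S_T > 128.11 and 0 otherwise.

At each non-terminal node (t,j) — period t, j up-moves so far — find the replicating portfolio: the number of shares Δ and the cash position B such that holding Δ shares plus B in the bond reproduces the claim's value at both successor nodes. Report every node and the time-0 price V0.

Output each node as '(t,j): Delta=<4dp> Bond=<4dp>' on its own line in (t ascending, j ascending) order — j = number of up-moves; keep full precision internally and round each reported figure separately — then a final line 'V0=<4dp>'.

Risk-neutral probability p* = (R−d)/(u−d) = (1.02−0.89)/(1.44−0.89) = 0.2364.
Payoff layer (t=1): V(1,0)=0.0000, V(1,1)=25.0000
(0,0): S=93.0000. Δ = (V_up−V_dn)/(S_up−S_dn) = (25.0000−0.0000)/(133.9200−82.7700) = 0.4888. V = [p*·25.0000 + (1−p*)·0.0000]/1.02 = 5.7932. B = V − Δ·S = -39.6613.
Check: Δ(0,0)·S0 + B(0,0) = 5.7932 = V0.

(0,0): Delta=0.4888 Bond=-39.6613
V0=5.7932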